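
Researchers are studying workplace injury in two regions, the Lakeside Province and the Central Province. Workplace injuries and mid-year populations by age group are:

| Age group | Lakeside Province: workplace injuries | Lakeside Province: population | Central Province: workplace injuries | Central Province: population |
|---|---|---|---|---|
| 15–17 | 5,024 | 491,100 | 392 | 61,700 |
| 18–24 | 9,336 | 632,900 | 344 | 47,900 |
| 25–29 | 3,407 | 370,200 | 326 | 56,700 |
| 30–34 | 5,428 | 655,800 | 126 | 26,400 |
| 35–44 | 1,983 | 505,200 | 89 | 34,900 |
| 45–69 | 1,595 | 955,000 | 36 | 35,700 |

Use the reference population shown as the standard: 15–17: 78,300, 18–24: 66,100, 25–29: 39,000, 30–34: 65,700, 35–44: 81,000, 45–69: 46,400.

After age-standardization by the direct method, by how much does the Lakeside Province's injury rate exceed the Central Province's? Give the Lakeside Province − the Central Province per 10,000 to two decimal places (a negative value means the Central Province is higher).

34.82

Age-specific rates per 10,000 for the Lakeside Province: 102.30, 147.51, 92.03, 82.77, 39.25, 16.70.
For the Central Province: 63.53, 71.82, 57.50, 47.73, 25.50, 10.08.
Standard total = 376,500; weights = 0.2080, 0.1756, 0.1036, 0.1745, 0.2151, 0.1232.
The Lakeside Province: 0.2080×102.30 + 0.1756×147.51 + 0.1036×92.03 + 0.1745×82.77 + 0.2151×39.25 + 0.1232×16.70 = 81.6525 per 10,000.
The Central Province: 0.2080×63.53 + 0.1756×71.82 + 0.1036×57.50 + 0.1745×47.73 + 0.2151×25.50 + 0.1232×10.08 = 46.8346 per 10,000.
Difference = 81.6525 − 46.8346 = 34.8179.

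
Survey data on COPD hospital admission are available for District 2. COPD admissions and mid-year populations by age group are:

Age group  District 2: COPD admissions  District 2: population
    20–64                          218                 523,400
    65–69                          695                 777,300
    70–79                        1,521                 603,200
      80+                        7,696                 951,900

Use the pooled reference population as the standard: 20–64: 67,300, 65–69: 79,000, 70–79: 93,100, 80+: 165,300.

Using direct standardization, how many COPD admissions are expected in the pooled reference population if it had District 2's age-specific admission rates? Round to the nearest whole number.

Age-specific rates per 10,000 for District 2: 4.17, 8.94, 25.22, 80.85.
Expected COPD admissions = Σ (standard pop × age-specific rate ÷ 10,000)
= 67,300×4.17/10,000 + 79,000×8.94/10,000 + 93,100×25.22/10,000 + 165,300×80.85/10,000
= 28.03 + 70.64 + 234.76 + 1336.43 = 1669.85.

1670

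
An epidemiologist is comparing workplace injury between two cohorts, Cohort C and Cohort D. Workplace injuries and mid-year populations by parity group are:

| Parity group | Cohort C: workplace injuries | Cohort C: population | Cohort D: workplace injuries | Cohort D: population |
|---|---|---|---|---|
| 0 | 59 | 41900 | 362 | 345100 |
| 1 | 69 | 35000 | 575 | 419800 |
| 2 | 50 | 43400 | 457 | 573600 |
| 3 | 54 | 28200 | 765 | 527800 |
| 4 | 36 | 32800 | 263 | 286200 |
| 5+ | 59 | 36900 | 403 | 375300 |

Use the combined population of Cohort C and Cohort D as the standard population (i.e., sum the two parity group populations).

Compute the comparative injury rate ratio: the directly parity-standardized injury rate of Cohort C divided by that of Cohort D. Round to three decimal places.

Parity-specific rates per 10000 for Cohort C: 14.08, 19.71, 11.52, 19.15, 10.98, 15.99.
For Cohort D: 10.49, 13.70, 7.97, 14.49, 9.19, 10.74.
Combined standard total = 2746000; weights = 0.1409, 0.1656, 0.2247, 0.2025, 0.1162, 0.1501.
Cohort C: 0.1409×14.08 + 0.1656×19.71 + 0.2247×11.52 + 0.2025×19.15 + 0.1162×10.98 + 0.1501×15.99 = 15.3906 per 10000.
Cohort D: 0.1409×10.49 + 0.1656×13.70 + 0.2247×7.97 + 0.2025×14.49 + 0.1162×9.19 + 0.1501×10.74 = 11.1512 per 10000.
Ratio = 15.3906 ÷ 11.1512 = 1.38018.

1.380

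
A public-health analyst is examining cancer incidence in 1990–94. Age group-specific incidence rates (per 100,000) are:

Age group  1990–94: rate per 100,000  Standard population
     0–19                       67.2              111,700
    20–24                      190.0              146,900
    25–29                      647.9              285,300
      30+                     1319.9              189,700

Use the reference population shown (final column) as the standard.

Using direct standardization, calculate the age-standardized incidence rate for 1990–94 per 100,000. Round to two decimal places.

641.56

Standard total = 733,600; weights = 0.1523, 0.2002, 0.3889, 0.2586.
Standardized rate: 0.1523×67.2 + 0.2002×190.0 + 0.3889×647.9 + 0.2586×1319.9 = 641.5596 per 100,000.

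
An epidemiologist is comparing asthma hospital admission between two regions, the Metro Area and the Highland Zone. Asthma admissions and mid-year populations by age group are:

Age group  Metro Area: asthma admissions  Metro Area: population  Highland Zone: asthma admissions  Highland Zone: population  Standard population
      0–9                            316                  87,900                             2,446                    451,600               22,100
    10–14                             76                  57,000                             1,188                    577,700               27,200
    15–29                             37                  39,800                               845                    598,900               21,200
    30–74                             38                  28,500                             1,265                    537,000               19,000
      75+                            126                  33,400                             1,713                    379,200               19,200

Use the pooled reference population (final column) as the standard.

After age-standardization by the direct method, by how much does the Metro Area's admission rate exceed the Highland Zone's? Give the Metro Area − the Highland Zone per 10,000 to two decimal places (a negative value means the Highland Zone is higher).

-9.55

Age-specific rates per 10,000 for the Metro Area: 35.95, 13.33, 9.30, 13.33, 37.72.
For the Highland Zone: 54.16, 20.56, 14.11, 23.56, 45.17.
Standard total = 108,700; weights = 0.2033, 0.2502, 0.1950, 0.1748, 0.1766.
The Metro Area: 0.2033×35.95 + 0.2502×13.33 + 0.1950×9.30 + 0.1748×13.33 + 0.1766×37.72 = 21.4525 per 10,000.
The Highland Zone: 0.2033×54.16 + 0.2502×20.56 + 0.1950×14.11 + 0.1748×23.56 + 0.1766×45.17 = 31.0063 per 10,000.
Difference = 21.4525 − 31.0063 = -9.5538.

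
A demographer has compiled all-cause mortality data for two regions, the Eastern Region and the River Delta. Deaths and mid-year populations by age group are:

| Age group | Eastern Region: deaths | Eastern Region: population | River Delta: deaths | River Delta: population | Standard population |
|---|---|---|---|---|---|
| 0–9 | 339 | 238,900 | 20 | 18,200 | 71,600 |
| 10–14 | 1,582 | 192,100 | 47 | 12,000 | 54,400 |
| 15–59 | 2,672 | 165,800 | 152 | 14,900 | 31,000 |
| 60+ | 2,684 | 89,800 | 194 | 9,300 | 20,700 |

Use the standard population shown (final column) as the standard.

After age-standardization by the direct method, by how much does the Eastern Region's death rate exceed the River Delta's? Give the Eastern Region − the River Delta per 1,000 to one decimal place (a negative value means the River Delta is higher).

Age-specific rates per 1,000 for the Eastern Region: 1.419, 8.235, 16.116, 29.889.
For the River Delta: 1.099, 3.917, 10.201, 20.860.
Standard total = 177,700; weights = 0.4029, 0.3061, 0.1745, 0.1165.
The Eastern Region: 0.4029×1.419 + 0.3061×8.235 + 0.1745×16.116 + 0.1165×29.889 = 9.3860 per 1,000.
The River Delta: 0.4029×1.099 + 0.3061×3.917 + 0.1745×10.201 + 0.1165×20.860 = 5.8514 per 1,000.
Difference = 9.3860 − 5.8514 = 3.5345.

3.5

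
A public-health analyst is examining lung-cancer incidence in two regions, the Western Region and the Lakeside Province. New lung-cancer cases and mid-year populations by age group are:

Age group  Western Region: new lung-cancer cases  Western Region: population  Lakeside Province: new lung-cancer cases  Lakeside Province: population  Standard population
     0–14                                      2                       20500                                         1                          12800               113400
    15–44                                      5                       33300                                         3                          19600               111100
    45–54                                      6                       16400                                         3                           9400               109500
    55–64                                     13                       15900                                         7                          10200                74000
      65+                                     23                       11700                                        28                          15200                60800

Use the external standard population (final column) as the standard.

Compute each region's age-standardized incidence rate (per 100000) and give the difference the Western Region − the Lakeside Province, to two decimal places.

Age-specific rates per 100000 for the Western Region: 9.76, 15.02, 36.59, 81.76, 196.58.
For the Lakeside Province: 7.81, 15.31, 31.91, 68.63, 184.21.
Standard total = 468800; weights = 0.2419, 0.2370, 0.2336, 0.1578, 0.1297.
The Western Region: 0.2419×9.76 + 0.2370×15.02 + 0.2336×36.59 + 0.1578×81.76 + 0.1297×196.58 = 52.8649 per 100000.
The Lakeside Province: 0.2419×7.81 + 0.2370×15.31 + 0.2336×31.91 + 0.1578×68.63 + 0.1297×184.21 = 47.6953 per 100000.
Difference = 52.8649 − 47.6953 = 5.1696.

5.17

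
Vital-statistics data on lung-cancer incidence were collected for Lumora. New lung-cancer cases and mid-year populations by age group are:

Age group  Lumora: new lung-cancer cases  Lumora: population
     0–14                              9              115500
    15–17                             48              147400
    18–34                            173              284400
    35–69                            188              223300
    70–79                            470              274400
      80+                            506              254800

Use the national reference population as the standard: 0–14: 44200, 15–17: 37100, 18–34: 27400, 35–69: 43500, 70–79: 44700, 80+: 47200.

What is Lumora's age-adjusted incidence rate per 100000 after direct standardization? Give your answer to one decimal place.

98.0

Age-specific rates per 100000 for Lumora: 7.79, 32.56, 60.83, 84.19, 171.28, 198.59.
Standard total = 244100; weights = 0.1811, 0.1520, 0.1122, 0.1782, 0.1831, 0.1934.
Standardized rate: 0.1811×7.79 + 0.1520×32.56 + 0.1122×60.83 + 0.1782×84.19 + 0.1831×171.28 + 0.1934×198.59 = 97.9569 per 100000.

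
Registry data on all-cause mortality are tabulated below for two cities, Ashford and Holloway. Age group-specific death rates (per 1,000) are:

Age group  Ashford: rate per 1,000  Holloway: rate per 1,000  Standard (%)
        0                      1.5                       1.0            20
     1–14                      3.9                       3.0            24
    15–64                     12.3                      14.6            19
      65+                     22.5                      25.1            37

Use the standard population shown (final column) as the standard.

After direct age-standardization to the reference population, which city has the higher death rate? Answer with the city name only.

Standard weights: 0.20, 0.24, 0.19, 0.37.
Ashford: 0.2000×1.5 + 0.2400×3.9 + 0.1900×12.3 + 0.3700×22.5 = 11.8980 per 1,000.
Holloway: 0.2000×1.0 + 0.2400×3.0 + 0.1900×14.6 + 0.3700×25.1 = 12.9810 per 1,000.

Holloway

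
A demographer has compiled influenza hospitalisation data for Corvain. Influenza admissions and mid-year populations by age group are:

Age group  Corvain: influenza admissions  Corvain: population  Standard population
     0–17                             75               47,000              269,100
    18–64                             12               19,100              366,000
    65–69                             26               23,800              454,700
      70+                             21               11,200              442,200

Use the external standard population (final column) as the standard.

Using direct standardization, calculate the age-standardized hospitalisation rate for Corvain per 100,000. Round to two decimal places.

129.58

Age-specific rates per 100,000 for Corvain: 159.57, 62.83, 109.24, 187.50.
Standard total = 1,532,000; weights = 0.1757, 0.2389, 0.2968, 0.2886.
Standardized rate: 0.1757×159.57 + 0.2389×62.83 + 0.2968×109.24 + 0.2886×187.50 = 129.5835 per 100,000.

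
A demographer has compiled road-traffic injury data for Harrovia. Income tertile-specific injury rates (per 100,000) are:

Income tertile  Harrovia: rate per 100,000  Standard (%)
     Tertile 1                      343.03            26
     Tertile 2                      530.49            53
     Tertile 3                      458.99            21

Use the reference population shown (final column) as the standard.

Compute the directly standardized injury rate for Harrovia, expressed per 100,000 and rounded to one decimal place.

466.7

Standard weights: 0.26, 0.53, 0.21.
Standardized rate: 0.2600×343.03 + 0.5300×530.49 + 0.2100×458.99 = 466.7354 per 100,000.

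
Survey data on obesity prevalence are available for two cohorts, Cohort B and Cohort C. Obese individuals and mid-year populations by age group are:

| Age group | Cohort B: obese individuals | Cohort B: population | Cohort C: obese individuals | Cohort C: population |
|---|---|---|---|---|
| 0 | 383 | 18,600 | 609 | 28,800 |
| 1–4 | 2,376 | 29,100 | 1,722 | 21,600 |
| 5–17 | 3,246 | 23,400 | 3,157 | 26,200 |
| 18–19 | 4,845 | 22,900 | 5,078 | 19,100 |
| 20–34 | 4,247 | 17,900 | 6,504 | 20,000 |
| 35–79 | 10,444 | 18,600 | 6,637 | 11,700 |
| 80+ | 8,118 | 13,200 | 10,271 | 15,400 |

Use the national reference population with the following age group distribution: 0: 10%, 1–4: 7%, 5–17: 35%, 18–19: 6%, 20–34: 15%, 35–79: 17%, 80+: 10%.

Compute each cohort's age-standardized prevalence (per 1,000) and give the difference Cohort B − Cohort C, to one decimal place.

-16.2

Age-specific rates per 1,000 for Cohort B: 20.591, 81.649, 138.718, 211.572, 237.263, 561.505, 615.000.
For Cohort C: 21.146, 79.722, 120.496, 265.864, 325.200, 567.265, 666.948.
Standard weights: 0.10, 0.07, 0.35, 0.06, 0.15, 0.17, 0.10.
Cohort B: 0.1000×20.591 + 0.0700×81.649 + 0.3500×138.718 + 0.0600×211.572 + 0.1500×237.263 + 0.1700×561.505 + 0.1000×615.000 = 261.5655 per 1,000.
Cohort C: 0.1000×21.146 + 0.0700×79.722 + 0.3500×120.496 + 0.0600×265.864 + 0.1500×325.200 + 0.1700×567.265 + 0.1000×666.948 = 277.7305 per 1,000.
Difference = 261.5655 − 277.7305 = -16.1650.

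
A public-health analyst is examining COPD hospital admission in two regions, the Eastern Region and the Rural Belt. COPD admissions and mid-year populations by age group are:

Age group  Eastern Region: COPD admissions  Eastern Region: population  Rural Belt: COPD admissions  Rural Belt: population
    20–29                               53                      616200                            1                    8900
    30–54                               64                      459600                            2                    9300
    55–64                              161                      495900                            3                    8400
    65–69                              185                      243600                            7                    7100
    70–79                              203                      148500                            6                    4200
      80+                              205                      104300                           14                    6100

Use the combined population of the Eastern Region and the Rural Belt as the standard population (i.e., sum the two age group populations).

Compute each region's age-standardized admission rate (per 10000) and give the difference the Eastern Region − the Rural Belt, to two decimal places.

Age-specific rates per 10000 for the Eastern Region: 0.86, 1.39, 3.25, 7.59, 13.67, 19.65.
For the Rural Belt: 1.12, 2.15, 3.57, 9.86, 14.29, 22.95.
Combined standard total = 2112100; weights = 0.2960, 0.2220, 0.2388, 0.1187, 0.0723, 0.0523.
The Eastern Region: 0.2960×0.86 + 0.2220×1.39 + 0.2388×3.25 + 0.1187×7.59 + 0.0723×13.67 + 0.0523×19.65 = 4.2560 per 10000.
The Rural Belt: 0.2960×1.12 + 0.2220×2.15 + 0.2388×3.57 + 0.1187×9.86 + 0.0723×14.29 + 0.0523×22.95 = 5.0654 per 10000.
Difference = 4.2560 − 5.0654 = -0.8094.

-0.81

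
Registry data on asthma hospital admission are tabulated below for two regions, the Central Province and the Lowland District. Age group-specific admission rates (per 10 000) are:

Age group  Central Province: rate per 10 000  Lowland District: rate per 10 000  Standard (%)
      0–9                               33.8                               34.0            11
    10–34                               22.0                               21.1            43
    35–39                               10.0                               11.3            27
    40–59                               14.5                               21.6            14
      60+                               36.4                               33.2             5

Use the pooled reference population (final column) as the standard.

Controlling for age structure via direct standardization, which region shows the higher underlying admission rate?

Standard weights: 0.11, 0.43, 0.27, 0.14, 0.05.
The Central Province: 0.1100×33.8 + 0.4300×22.0 + 0.2700×10.0 + 0.1400×14.5 + 0.0500×36.4 = 19.7280 per 10 000.
The Lowland District: 0.1100×34.0 + 0.4300×21.1 + 0.2700×11.3 + 0.1400×21.6 + 0.0500×33.2 = 20.5480 per 10 000.

Lowland District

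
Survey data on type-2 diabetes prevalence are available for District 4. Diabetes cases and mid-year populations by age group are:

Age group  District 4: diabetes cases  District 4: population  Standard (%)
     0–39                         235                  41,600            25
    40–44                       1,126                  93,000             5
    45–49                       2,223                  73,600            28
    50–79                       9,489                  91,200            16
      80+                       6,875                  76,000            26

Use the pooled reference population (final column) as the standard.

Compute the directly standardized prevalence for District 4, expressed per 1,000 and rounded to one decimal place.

Age-specific rates per 1,000 for District 4: 5.649, 12.108, 30.204, 104.046, 90.461.
Standard weights: 0.25, 0.05, 0.28, 0.16, 0.26.
Standardized rate: 0.2500×5.649 + 0.0500×12.108 + 0.2800×30.204 + 0.1600×104.046 + 0.2600×90.461 = 50.6418 per 1,000.

50.6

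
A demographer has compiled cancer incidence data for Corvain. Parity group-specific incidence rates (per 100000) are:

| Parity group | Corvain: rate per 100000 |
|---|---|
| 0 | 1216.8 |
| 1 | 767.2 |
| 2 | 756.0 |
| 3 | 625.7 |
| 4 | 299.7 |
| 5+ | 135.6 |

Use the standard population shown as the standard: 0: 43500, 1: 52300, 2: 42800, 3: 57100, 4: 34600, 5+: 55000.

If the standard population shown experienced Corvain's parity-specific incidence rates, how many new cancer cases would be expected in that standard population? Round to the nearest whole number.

Expected new cancer cases = Σ (standard pop × parity-specific rate ÷ 100000)
= 43500×1216.8/100000 + 52300×767.2/100000 + 42800×756.0/100000 + 57100×625.7/100000 + 34600×299.7/100000 + 55000×135.6/100000
= 529.31 + 401.25 + 323.57 + 357.27 + 103.70 + 74.58 = 1789.67.

1790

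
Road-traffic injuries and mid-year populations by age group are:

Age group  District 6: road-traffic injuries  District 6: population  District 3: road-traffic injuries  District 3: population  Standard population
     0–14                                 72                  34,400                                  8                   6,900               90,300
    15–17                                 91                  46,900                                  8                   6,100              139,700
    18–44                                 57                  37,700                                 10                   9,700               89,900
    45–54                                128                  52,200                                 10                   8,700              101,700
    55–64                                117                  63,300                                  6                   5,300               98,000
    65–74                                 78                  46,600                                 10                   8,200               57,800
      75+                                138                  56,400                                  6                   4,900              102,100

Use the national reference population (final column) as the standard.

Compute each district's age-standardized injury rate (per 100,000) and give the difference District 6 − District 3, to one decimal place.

Age-specific rates per 100,000 for District 6: 209.30, 194.03, 151.19, 245.21, 184.83, 167.38, 244.68.
For District 3: 115.94, 131.15, 103.09, 114.94, 113.21, 121.95, 122.45.
Standard total = 679,500; weights = 0.1329, 0.2056, 0.1323, 0.1497, 0.1442, 0.0851, 0.1503.
District 6: 0.1329×209.30 + 0.2056×194.03 + 0.1323×151.19 + 0.1497×245.21 + 0.1442×184.83 + 0.0851×167.38 + 0.1503×244.68 = 202.0700 per 100,000.
District 3: 0.1329×115.94 + 0.2056×131.15 + 0.1323×103.09 + 0.1497×114.94 + 0.1442×113.21 + 0.0851×121.95 + 0.1503×122.45 = 118.3131 per 100,000.
Difference = 202.0700 − 118.3131 = 83.7569.

83.8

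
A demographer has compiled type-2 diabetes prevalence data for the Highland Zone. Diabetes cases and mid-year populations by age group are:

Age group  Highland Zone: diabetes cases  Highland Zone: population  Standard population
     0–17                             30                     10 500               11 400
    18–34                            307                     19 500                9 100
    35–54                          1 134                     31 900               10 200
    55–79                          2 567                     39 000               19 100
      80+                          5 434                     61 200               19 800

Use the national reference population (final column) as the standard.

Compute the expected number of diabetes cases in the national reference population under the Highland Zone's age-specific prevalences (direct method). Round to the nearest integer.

3554

Age-specific rates per 1 000 for the Highland Zone: 2.857, 15.744, 35.549, 65.821, 88.791.
Expected diabetes cases = Σ (standard pop × age-specific rate ÷ 1 000)
= 11 400×2.857/1 000 + 9 100×15.744/1 000 + 10 200×35.549/1 000 + 19 100×65.821/1 000 + 19 800×88.791/1 000
= 32.57 + 143.27 + 362.60 + 1257.17 + 1758.06 = 3553.66.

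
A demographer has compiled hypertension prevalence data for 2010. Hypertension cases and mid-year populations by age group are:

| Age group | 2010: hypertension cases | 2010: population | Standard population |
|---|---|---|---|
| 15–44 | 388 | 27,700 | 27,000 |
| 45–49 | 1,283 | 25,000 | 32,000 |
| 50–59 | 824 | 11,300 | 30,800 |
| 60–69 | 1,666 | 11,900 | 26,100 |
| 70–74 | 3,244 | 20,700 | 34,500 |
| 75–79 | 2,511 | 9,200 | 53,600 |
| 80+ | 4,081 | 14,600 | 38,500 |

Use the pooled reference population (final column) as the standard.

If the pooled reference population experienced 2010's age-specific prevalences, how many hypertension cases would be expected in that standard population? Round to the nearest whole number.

Age-specific rates per 1,000 for 2010: 14.007, 51.320, 72.920, 140.000, 156.715, 272.935, 279.521.
Expected hypertension cases = Σ (standard pop × age-specific rate ÷ 1,000)
= 27,000×14.007/1,000 + 32,000×51.320/1,000 + 30,800×72.920/1,000 + 26,100×140.000/1,000 + 34,500×156.715/1,000 + 53,600×272.935/1,000 + 38,500×279.521/1,000
= 378.19 + 1642.24 + 2245.95 + 3654.00 + 5406.67 + 14629.30 + 10761.54 = 38717.89.

38718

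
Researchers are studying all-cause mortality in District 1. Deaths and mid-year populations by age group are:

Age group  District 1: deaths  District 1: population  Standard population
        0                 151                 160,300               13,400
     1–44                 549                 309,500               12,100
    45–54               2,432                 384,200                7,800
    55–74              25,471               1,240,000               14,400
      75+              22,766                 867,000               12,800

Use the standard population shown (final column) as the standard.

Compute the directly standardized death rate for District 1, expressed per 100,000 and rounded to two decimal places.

Age-specific rates per 100,000 for District 1: 94.20, 177.38, 633.00, 2054.11, 2625.84.
Standard total = 60,500; weights = 0.2215, 0.2000, 0.1289, 0.2380, 0.2116.
Standardized rate: 0.2215×94.20 + 0.2000×177.38 + 0.1289×633.00 + 0.2380×2054.11 + 0.2116×2625.84 = 1182.4124 per 100,000.

1182.41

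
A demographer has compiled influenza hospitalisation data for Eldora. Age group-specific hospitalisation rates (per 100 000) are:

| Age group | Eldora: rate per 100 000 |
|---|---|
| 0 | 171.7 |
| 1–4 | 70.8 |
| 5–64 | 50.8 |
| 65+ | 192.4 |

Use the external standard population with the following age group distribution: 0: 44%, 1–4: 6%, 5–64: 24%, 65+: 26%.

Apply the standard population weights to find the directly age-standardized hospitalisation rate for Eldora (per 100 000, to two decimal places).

142.01

Standard weights: 0.44, 0.06, 0.24, 0.26.
Standardized rate: 0.4400×171.7 + 0.0600×70.8 + 0.2400×50.8 + 0.2600×192.4 = 142.0120 per 100 000.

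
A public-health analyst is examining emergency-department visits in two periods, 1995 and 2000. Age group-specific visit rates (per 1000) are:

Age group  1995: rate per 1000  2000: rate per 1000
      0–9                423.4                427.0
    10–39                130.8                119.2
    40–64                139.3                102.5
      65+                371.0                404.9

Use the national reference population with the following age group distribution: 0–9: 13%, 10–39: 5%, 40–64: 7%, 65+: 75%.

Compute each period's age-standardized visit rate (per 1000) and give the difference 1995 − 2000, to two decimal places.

Standard weights: 0.13, 0.05, 0.07, 0.75.
1995: 0.1300×423.4 + 0.0500×130.8 + 0.0700×139.3 + 0.7500×371.0 = 349.5830 per 1000.
2000: 0.1300×427.0 + 0.0500×119.2 + 0.0700×102.5 + 0.7500×404.9 = 372.3200 per 1000.
Difference = 349.5830 − 372.3200 = -22.7370.

-22.74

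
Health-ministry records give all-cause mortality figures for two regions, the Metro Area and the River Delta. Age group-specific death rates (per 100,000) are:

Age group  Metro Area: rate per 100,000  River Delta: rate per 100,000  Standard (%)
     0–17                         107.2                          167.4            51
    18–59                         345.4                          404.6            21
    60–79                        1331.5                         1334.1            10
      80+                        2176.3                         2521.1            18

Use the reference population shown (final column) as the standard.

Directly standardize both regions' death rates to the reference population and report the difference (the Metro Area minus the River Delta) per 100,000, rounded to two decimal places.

Standard weights: 0.51, 0.21, 0.10, 0.18.
The Metro Area: 0.5100×107.2 + 0.2100×345.4 + 0.1000×1331.5 + 0.1800×2176.3 = 652.0900 per 100,000.
The River Delta: 0.5100×167.4 + 0.2100×404.6 + 0.1000×1334.1 + 0.1800×2521.1 = 757.5480 per 100,000.
Difference = 652.0900 − 757.5480 = -105.4580.

-105.46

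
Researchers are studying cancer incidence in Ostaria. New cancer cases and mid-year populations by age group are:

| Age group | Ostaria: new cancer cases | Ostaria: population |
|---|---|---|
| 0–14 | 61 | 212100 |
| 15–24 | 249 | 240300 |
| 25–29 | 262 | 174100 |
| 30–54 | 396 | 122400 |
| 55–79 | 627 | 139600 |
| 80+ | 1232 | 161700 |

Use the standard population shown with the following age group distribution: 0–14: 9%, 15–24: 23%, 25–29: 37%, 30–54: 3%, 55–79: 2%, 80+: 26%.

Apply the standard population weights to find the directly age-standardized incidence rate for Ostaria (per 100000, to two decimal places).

298.89

Age-specific rates per 100000 for Ostaria: 28.76, 103.62, 150.49, 323.53, 449.14, 761.90.
Standard weights: 0.09, 0.23, 0.37, 0.03, 0.02, 0.26.
Standardized rate: 0.0900×28.76 + 0.2300×103.62 + 0.3700×150.49 + 0.0300×323.53 + 0.0200×449.14 + 0.2600×761.90 = 298.8857 per 100000.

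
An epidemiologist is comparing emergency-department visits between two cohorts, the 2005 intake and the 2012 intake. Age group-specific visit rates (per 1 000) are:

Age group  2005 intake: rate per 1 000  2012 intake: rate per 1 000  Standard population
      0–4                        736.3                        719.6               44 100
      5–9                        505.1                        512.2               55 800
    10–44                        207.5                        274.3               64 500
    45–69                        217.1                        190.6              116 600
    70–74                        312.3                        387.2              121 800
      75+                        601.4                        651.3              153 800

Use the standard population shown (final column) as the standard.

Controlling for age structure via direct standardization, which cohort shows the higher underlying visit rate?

Standard total = 556 600; weights = 0.0792, 0.1003, 0.1159, 0.2095, 0.2188, 0.2763.
The 2005 intake: 0.0792×736.3 + 0.1003×505.1 + 0.1159×207.5 + 0.2095×217.1 + 0.2188×312.3 + 0.2763×601.4 = 413.0192 per 1 000.
The 2012 intake: 0.0792×719.6 + 0.1003×512.2 + 0.1159×274.3 + 0.2095×190.6 + 0.2188×387.2 + 0.2763×651.3 = 444.7760 per 1 000.

2012 intake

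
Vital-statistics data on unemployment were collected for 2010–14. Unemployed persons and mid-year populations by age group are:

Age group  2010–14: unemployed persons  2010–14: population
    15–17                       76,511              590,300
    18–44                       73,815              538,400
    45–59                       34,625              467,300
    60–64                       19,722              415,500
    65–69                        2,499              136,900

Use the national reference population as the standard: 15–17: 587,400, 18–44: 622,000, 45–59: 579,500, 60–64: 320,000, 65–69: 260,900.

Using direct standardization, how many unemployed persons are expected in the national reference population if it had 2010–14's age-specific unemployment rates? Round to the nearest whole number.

Age-specific rates per 1,000 for 2010–14: 129.614, 137.101, 74.096, 47.466, 18.254.
Expected unemployed persons = Σ (standard pop × age-specific rate ÷ 1,000)
= 587,400×129.614/1,000 + 622,000×137.101/1,000 + 579,500×74.096/1,000 + 320,000×47.466/1,000 + 260,900×18.254/1,000
= 76135.12 + 85276.62 + 42938.56 + 15189.03 + 4762.52 = 224301.84.

224302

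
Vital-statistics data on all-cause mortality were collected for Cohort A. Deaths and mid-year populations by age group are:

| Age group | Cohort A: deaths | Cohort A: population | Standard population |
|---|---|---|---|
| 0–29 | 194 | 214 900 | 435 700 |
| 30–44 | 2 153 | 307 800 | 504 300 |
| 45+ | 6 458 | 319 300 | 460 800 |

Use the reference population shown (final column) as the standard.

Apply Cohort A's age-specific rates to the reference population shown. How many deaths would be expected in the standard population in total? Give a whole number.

Age-specific rates per 1 000 for Cohort A: 0.903, 6.995, 20.225.
Expected deaths = Σ (standard pop × age-specific rate ÷ 1 000)
= 435 700×0.903/1 000 + 504 300×6.995/1 000 + 460 800×20.225/1 000
= 393.33 + 3527.48 + 9319.91 = 13240.71.

13241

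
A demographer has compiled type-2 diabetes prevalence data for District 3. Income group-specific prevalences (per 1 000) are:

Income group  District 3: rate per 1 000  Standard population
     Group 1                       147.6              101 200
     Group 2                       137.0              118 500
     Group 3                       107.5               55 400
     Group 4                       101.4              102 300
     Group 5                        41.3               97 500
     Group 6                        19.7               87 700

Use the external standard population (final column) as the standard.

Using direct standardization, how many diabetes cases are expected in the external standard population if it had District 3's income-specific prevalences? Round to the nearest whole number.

53255

Expected diabetes cases = Σ (standard pop × income-specific rate ÷ 1 000)
= 101 200×147.6/1 000 + 118 500×137.0/1 000 + 55 400×107.5/1 000 + 102 300×101.4/1 000 + 97 500×41.3/1 000 + 87 700×19.7/1 000
= 14937.12 + 16234.50 + 5955.50 + 10373.22 + 4026.75 + 1727.69 = 53254.78.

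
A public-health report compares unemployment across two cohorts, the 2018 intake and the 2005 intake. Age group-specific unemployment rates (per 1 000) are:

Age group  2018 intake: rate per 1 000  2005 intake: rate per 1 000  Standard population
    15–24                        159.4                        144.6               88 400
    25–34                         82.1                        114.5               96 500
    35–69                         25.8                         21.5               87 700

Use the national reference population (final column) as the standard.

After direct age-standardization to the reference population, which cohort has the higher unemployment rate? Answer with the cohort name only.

2005 intake

Standard total = 272 600; weights = 0.3243, 0.3540, 0.3217.
The 2018 intake: 0.3243×159.4 + 0.3540×82.1 + 0.3217×25.8 = 89.0545 per 1 000.
The 2005 intake: 0.3243×144.6 + 0.3540×114.5 + 0.3217×21.5 = 94.3413 per 1 000.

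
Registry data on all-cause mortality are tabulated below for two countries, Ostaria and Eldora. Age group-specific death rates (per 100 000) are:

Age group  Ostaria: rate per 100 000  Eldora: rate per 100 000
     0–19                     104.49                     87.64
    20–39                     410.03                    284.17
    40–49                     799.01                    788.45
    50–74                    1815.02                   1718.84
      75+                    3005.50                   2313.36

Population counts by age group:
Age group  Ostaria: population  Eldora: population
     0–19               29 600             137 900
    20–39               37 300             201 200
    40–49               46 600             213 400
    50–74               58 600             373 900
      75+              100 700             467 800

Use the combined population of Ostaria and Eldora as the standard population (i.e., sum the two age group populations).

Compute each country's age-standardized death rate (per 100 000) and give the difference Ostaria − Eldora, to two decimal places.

Combined standard total = 1 667 000; weights = 0.1005, 0.1431, 0.1560, 0.2594, 0.3410.
Ostaria: 0.1005×104.49 + 0.1431×410.03 + 0.1560×799.01 + 0.2594×1815.02 + 0.3410×3005.50 = 1689.6579 per 100 000.
Eldora: 0.1005×87.64 + 0.1431×284.17 + 0.1560×788.45 + 0.2594×1718.84 + 0.3410×2313.36 = 1407.3154 per 100 000.
Difference = 1689.6579 − 1407.3154 = 282.3425.

282.34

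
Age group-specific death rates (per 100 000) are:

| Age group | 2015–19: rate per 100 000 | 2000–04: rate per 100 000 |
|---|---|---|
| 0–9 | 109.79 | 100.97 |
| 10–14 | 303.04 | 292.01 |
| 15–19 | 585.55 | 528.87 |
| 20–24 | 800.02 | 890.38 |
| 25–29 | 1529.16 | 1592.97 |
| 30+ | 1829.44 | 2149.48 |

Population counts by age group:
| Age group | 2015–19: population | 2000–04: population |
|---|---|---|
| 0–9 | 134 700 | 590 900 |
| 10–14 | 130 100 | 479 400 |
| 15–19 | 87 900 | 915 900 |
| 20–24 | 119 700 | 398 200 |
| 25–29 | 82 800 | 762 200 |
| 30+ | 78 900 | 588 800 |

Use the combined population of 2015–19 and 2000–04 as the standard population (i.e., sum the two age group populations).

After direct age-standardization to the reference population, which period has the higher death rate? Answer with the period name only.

Combined standard total = 4 369 500; weights = 0.1661, 0.1395, 0.2297, 0.1185, 0.1934, 0.1528.
2015–19: 0.1661×109.79 + 0.1395×303.04 + 0.2297×585.55 + 0.1185×800.02 + 0.1934×1529.16 + 0.1528×1829.44 = 865.1171 per 100 000.
2000–04: 0.1661×100.97 + 0.1395×292.01 + 0.2297×528.87 + 0.1185×890.38 + 0.1934×1592.97 + 0.1528×2149.48 = 921.0479 per 100 000.

2000–04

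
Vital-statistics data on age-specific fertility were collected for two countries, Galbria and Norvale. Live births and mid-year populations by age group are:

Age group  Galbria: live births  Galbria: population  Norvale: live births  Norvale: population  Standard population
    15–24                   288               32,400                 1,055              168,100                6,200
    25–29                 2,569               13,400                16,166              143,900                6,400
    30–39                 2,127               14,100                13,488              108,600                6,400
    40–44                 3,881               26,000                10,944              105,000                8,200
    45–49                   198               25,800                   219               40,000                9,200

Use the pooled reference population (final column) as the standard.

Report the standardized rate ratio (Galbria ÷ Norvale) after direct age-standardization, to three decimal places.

1.441

Age-specific rates per 1,000 for Galbria: 8.889, 191.716, 150.851, 149.269, 7.674.
For Norvale: 6.276, 112.342, 124.199, 104.229, 5.475.
Standard total = 36,400; weights = 0.1703, 0.1758, 0.1758, 0.2253, 0.2527.
Galbria: 0.1703×8.889 + 0.1758×191.716 + 0.1758×150.851 + 0.2253×149.269 + 0.2527×7.674 = 97.3120 per 1,000.
Norvale: 0.1703×6.276 + 0.1758×112.342 + 0.1758×124.199 + 0.2253×104.229 + 0.2527×5.475 = 67.5224 per 1,000.
Ratio = 97.3120 ÷ 67.5224 = 1.44118.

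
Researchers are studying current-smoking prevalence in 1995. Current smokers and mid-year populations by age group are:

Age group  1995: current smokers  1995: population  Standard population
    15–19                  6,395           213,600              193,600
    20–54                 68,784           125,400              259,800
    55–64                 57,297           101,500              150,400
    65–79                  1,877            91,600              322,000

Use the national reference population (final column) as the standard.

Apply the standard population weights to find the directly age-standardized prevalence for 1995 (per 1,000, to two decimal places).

259.02

Age-specific rates per 1,000 for 1995: 29.939, 548.517, 564.502, 20.491.
Standard total = 925,800; weights = 0.2091, 0.2806, 0.1625, 0.3478.
Standardized rate: 0.2091×29.939 + 0.2806×548.517 + 0.1625×564.502 + 0.3478×20.491 = 259.0195 per 1,000.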